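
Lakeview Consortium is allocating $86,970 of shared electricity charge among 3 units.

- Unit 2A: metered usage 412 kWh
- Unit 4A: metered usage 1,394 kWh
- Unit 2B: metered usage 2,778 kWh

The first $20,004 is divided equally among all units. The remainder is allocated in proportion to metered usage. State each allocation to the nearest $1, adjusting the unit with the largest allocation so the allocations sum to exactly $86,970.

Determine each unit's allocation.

Unit 2A: $12,687 | Unit 4A: $27,032 | Unit 2B: $47,251

First tranche $20,004 split equally: $6,668 each.
Remainder $66,966 by metered usage (total 4,584): Unit 2A 6,018.76 → $6,019; Unit 4A 20,364.44 → $20,364; Unit 2B 40,582.80 → $40,583.
Totals: Unit 2A $6,668 + $6,019 = $12,687; Unit 4A $6,668 + $20,364 = $27,032; Unit 2B $6,668 + $40,583 = $47,251.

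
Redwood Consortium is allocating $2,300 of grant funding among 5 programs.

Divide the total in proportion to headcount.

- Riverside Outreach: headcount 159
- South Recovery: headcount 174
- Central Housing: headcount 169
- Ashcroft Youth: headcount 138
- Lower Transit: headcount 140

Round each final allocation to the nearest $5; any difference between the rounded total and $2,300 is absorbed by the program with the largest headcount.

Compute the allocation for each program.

Headcount total: 780.
Pro-rata amounts: Riverside Outreach 159/780 × $2,300 = 468.85; South Recovery 174/780 × $2,300 = 513.08; Central Housing 169/780 × $2,300 = 498.33; Ashcroft Youth 138/780 × $2,300 = 406.92; Lower Transit 140/780 × $2,300 = 412.82.
After rounding ($5): Riverside Outreach $470; South Recovery $515; Central Housing $500; Ashcroft Youth $405; Lower Transit $415. Sum = $2,305.
Difference $2,300 − $2,305 = −$5 applied to largest headcount (South Recovery): South Recovery becomes $510.

Riverside Outreach: $470 · South Recovery: $510 · Central Housing: $500 · Ashcroft Youth: $405 · Lower Transit: $415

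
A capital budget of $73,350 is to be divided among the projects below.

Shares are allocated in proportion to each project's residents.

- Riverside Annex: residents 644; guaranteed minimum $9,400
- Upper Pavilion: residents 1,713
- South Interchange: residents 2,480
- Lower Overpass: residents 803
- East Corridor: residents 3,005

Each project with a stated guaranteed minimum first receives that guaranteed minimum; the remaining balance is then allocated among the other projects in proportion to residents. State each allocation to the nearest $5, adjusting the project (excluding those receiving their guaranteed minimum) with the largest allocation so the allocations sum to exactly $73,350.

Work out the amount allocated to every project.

Fund the minimums — Riverside Annex $9,400. Residual $63,950.
Residual split over remaining residents 8,001: Upper Pavilion 13,691.58 → $13,690; South Interchange 19,822.02 → $19,820; Lower Overpass 6,418.18 → $6,420; East Corridor 24,018.22 → $24,020.

Riverside Annex: $9,400; Upper Pavilion: $13,690; South Interchange: $19,820; Lower Overpass: $6,420; East Corridor: $24,020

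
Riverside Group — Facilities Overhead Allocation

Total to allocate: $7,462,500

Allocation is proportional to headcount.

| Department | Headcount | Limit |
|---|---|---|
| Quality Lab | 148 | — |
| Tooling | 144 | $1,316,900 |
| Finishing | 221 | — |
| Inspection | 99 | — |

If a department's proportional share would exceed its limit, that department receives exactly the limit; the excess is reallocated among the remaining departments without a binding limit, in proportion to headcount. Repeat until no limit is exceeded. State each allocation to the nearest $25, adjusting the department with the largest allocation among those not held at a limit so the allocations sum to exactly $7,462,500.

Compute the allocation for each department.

Quality Lab: $1,943,475 | Tooling: $1,316,900 | Finishing: $2,902,100 | Inspection: $1,300,025

Combined headcount = 612.
Proportional shares (ignoring caps): Quality Lab 1,804,656.86; Tooling 1,755,882.35; Finishing 2,694,791.67; Inspection 1,207,169.12.
Held at cap: Tooling ($1,316,900); remaining pool $6,145,600 reallocated over remaining headcount 468.
Redistributed shares: Quality Lab 1,943,480.34 → $1,943,475; Finishing 2,902,088.89 → $2,902,100; Inspection 1,300,030.77 → $1,300,025.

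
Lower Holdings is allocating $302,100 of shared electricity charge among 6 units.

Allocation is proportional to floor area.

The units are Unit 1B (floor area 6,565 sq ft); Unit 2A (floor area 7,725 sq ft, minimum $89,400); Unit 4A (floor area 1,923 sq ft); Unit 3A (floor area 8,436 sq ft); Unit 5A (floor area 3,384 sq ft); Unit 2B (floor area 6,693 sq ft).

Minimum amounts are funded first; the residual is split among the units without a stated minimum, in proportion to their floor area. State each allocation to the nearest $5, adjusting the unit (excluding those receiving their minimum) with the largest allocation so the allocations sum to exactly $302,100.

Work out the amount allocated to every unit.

Unit 1B: $51,715; Unit 2A: $89,400; Unit 4A: $15,150; Unit 3A: $66,455; Unit 5A: $26,655; Unit 2B: $52,725

Fund the minimums — Unit 2A $89,400. Residual $212,700.
Residual split over remaining floor area 27,001: Unit 1B 51,715.70 → $51,715; Unit 4A 15,148.41 → $15,150; Unit 3A 66,454.47 → $66,455; Unit 5A 26,657.41 → $26,655; Unit 2B 52,724.01 → $52,725.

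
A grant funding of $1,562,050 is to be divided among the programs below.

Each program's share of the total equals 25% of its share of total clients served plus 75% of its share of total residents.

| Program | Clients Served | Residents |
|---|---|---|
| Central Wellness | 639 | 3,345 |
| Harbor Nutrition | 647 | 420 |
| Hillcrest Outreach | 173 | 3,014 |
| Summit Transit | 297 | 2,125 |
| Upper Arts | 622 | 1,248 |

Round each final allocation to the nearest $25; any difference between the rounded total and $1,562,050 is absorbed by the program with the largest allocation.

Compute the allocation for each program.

Central Wellness: $490,925; Harbor Nutrition: $154,725; Hillcrest Outreach: $376,225; Summit Transit: $294,000; Upper Arts: $246,175

Totals — clients served 2,378, residents 10,152.
Blended shares (25% clients served + 75% residents): Central Wellness 0.3143; Harbor Nutrition 0.0990; Hillcrest Outreach 0.2409; Summit Transit 0.1882; Upper Arts 0.1576.
Raw shares: Central Wellness 490,947.78; Harbor Nutrition 154,717.48; Hillcrest Outreach 376,224.49; Summit Transit 293,997.32; Upper Arts 246,162.94.
Rounded to nearest $25: Central Wellness $490,950; Harbor Nutrition $154,725; Hillcrest Outreach $376,225; Summit Transit $294,000; Upper Arts $246,175. Sum = $1,562,075.
Difference $1,562,050 − $1,562,075 = −$25 applied to largest allocation (Central Wellness): Central Wellness becomes $490,925.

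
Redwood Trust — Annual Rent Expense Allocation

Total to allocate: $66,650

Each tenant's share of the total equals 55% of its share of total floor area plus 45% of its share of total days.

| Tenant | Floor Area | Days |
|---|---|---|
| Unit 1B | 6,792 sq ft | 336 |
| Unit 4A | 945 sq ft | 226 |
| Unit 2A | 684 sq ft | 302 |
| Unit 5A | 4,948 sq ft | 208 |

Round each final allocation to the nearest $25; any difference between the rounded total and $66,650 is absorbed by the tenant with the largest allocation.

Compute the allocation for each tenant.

Unit 1B: $28,025 | Unit 4A: $8,925 | Unit 2A: $10,325 | Unit 5A: $19,375

Totals — floor area 13,369, days 1,072.
Combined weights (55% floor area + 45% days): Unit 1B 0.4205; Unit 4A 0.1337; Unit 2A 0.1549; Unit 5A 0.2909.
Proportional shares: Unit 1B 28,024.15; Unit 4A 8,914.21; Unit 2A 10,324.89; Unit 5A 19,386.75.
Rounded to nearest $25: Unit 1B $28,025; Unit 4A $8,925; Unit 2A $10,325; Unit 5A $19,375. Sum = $66,650.
Sum already equals the total — no adjustment.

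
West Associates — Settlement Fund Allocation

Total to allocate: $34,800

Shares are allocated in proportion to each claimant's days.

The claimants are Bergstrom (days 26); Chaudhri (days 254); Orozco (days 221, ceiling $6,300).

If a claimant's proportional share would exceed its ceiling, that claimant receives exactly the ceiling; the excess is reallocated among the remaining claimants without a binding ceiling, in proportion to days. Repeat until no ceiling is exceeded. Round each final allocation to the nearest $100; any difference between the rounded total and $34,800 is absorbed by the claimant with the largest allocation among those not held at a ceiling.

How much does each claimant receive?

Days total: 501.
Unconstrained shares: Bergstrom 1,805.99; Chaudhri 17,643.11; Orozco 15,350.90.
Held at cap: Orozco ($6,300); residual $28,500 reallocated over remaining days 280.
Redistributed shares: Bergstrom 2,646.43 → $2,600; Chaudhri 25,853.57 → $25,900.

Bergstrom: $2,600; Chaudhri: $25,900; Orozco: $6,300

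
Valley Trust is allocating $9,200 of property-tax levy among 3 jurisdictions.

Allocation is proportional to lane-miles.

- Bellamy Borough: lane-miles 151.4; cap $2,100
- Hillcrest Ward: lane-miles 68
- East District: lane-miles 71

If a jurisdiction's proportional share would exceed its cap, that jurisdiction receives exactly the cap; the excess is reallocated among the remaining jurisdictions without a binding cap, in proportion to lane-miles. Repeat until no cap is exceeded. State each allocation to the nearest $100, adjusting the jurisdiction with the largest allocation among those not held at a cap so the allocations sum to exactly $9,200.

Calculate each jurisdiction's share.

Bellamy Borough: $2,100 · Hillcrest Ward: $3,500 · East District: $3,600

Combined lane-miles = 290.4.
Pro-rata shares before constraints: Bellamy Borough 4,796.42; Hillcrest Ward 2,154.27; East District 2,249.31.
Capped: Bellamy Borough ($2,100); residual $7,100 reallocated over remaining lane-miles 139.
Remaining shares: Hillcrest Ward 3,473.38 → $3,500; East District 3,626.62 → $3,600.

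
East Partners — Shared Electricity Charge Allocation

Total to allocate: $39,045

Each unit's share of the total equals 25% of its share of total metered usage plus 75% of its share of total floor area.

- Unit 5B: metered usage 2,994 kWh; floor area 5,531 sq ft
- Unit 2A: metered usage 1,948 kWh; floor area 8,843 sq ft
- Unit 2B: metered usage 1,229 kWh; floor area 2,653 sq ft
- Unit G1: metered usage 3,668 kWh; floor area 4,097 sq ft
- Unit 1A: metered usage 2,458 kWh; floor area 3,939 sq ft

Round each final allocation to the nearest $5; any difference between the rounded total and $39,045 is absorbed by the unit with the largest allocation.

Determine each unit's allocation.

Unit 5B: $8,840 | Unit 2A: $11,875 | Unit 2B: $4,075 | Unit G1: $7,700 | Unit 1A: $6,555

Metered usage total 12,297; floor area total 25,063.
Combined weights (25% metered usage + 75% floor area): Unit 5B 0.2264; Unit 2A 0.3042; Unit 2B 0.1044; Unit G1 0.1972; Unit 1A 0.1678.
Unrounded shares: Unit 5B 8,839.06; Unit 2A 11,878.52; Unit 2B 4,075.35; Unit G1 7,698.58; Unit 1A 6,553.49.
At nearest $5: Unit 5B $8,840; Unit 2A $11,880; Unit 2B $4,075; Unit G1 $7,700; Unit 1A $6,555. Sum = $39,050.
Difference $39,045 − $39,050 = −$5 applied to largest allocation (Unit 2A): Unit 2A becomes $11,875.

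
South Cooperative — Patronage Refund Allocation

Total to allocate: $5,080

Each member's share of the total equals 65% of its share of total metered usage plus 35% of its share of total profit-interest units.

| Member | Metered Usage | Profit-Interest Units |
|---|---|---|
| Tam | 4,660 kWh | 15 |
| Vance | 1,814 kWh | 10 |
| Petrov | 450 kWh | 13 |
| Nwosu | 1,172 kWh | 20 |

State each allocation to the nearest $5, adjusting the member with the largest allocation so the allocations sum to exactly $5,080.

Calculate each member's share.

Totals — metered usage 8,096, profit-interest units 58.
Combined weights (65% metered usage + 35% profit-interest units): Tam 0.4647; Vance 0.2060; Petrov 0.1146; Nwosu 0.2148.
Raw shares: Tam 2,360.44; Vance 1,046.40; Petrov 582.05; Nwosu 1,091.11.
At nearest $5: Tam $2,360; Vance $1,045; Petrov $580; Nwosu $1,090. Sum = $5,075.
Difference $5,080 − $5,075 = +$5 applied to largest allocation (Tam): Tam becomes $2,365.

Tam: $2,365 | Vance: $1,045 | Petrov: $580 | Nwosu: $1,090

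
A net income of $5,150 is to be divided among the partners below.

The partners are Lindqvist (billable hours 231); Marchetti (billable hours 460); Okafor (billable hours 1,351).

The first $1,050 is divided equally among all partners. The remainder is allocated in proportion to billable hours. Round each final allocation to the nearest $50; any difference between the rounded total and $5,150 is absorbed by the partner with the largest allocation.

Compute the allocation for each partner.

First tranche $1,050 split equally: $350 each.
Remainder $4,100 by billable hours (total 2,042): Lindqvist 463.81 → $450; Marchetti 923.60 → $900; Okafor 2,712.59 → $2,700.
Rounding difference +$50 on remainder applied to Okafor.
Totals: Lindqvist $350 + $450 = $800; Marchetti $350 + $900 = $1,250; Okafor $350 + $2,750 = $3,100.

Lindqvist: $800; Marchetti: $1,250; Okafor: $3,100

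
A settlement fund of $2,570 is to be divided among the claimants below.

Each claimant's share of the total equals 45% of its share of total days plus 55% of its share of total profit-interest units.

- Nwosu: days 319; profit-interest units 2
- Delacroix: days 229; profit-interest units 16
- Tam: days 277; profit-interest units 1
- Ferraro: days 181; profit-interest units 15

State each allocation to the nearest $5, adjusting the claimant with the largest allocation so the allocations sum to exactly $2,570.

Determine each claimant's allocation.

Days total 1,006; profit-interest units total 34.
Blended shares (45% days + 55% profit-interest units): Nwosu 0.1750; Delacroix 0.3613; Tam 0.1401; Ferraro 0.3236.
Raw shares: Nwosu 449.87; Delacroix 928.44; Tam 360.01; Ferraro 831.68.
Rounded to nearest $5: Nwosu $450; Delacroix $930; Tam $360; Ferraro $830. Sum = $2,570.
Rounded total matches; no reconciliation needed.

Nwosu: $450 | Delacroix: $930 | Tam: $360 | Ferraro: $830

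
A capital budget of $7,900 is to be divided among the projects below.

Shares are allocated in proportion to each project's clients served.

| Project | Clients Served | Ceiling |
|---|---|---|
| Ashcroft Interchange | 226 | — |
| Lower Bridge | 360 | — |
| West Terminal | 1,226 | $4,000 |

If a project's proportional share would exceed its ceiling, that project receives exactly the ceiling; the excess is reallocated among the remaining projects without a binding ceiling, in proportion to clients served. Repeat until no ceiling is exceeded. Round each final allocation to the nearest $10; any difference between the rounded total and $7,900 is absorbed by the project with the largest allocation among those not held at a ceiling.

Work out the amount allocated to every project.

Combined clients served = 1,812.
Proportional shares (ignoring caps): Ashcroft Interchange 985.32; Lower Bridge 1,569.54; West Terminal 5,345.14.
Cap binds for West Terminal ($4,000); residual $3,900 reallocated over remaining clients served 586.
Redistributed shares: Ashcroft Interchange 1,504.10 → $1,500; Lower Bridge 2,395.90 → $2,400.

Ashcroft Interchange: $1,500; Lower Bridge: $2,400; West Terminal: $4,000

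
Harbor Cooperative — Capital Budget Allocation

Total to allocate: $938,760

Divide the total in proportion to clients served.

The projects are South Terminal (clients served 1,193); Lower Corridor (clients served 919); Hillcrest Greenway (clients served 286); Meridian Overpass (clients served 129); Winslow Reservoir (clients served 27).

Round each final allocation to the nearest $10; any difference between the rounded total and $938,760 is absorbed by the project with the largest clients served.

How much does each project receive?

South Terminal: $438,510 | Lower Corridor: $337,790 | Hillcrest Greenway: $105,120 | Meridian Overpass: $47,420 | Winslow Reservoir: $9,920

Combined clients served = 2,554.
Unrounded shares: South Terminal 1,193/2,554 × $938,760 = 438,504.57; Lower Corridor 919/2,554 × $938,760 = 337,791.87; Hillcrest Greenway 286/2,554 × $938,760 = 105,123.48; Meridian Overpass 129/2,554 × $938,760 = 47,415.83; Winslow Reservoir 27/2,554 × $938,760 = 9,924.24.
Rounded to nearest $10: South Terminal $438,500; Lower Corridor $337,790; Hillcrest Greenway $105,120; Meridian Overpass $47,420; Winslow Reservoir $9,920. Sum = $938,750.
Difference $938,760 − $938,750 = +$10 applied to largest clients served (South Terminal): South Terminal becomes $438,510.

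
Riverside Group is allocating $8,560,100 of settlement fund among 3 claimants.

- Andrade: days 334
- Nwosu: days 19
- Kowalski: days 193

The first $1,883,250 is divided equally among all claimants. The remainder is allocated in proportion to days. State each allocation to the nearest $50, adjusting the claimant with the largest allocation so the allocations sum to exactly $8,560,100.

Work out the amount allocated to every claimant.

First tranche $1,883,250 split equally: $627,750 each.
Remainder $6,676,850 by days (total 546): Andrade 4,084,373.44 → $4,084,350; Nwosu 232,344.60 → $232,350; Kowalski 2,360,131.96 → $2,360,150.
Totals: Andrade $627,750 + $4,084,350 = $4,712,100; Nwosu $627,750 + $232,350 = $860,100; Kowalski $627,750 + $2,360,150 = $2,987,900.

Andrade: $4,712,100; Nwosu: $860,100; Kowalski: $2,987,900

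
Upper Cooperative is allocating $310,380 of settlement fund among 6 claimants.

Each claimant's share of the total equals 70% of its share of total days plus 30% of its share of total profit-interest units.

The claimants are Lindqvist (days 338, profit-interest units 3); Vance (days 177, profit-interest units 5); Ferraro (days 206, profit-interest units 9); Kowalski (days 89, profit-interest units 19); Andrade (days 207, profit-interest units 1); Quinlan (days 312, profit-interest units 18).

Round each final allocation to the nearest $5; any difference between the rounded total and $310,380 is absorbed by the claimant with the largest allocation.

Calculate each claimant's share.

Lindqvist: $60,335 · Vance: $37,400 · Ferraro: $48,915 · Kowalski: $46,715 · Andrade: $35,535 · Quinlan: $81,480

Totals — days 1,329, profit-interest units 55.
Composite weights (70% days + 30% profit-interest units): Lindqvist 0.1944; Vance 0.1205; Ferraro 0.1576; Kowalski 0.1505; Andrade 0.1145; Quinlan 0.2625.
Pro-rata amounts: Lindqvist 60,335.46; Vance 37,401.01; Ferraro 48,913.88; Kowalski 46,716.45; Andrade 35,533.51; Quinlan 81,479.69.
Rounded to nearest $5: Lindqvist $60,335; Vance $37,400; Ferraro $48,915; Kowalski $46,715; Andrade $35,535; Quinlan $81,480. Sum = $310,380.
Rounded total matches; no reconciliation needed.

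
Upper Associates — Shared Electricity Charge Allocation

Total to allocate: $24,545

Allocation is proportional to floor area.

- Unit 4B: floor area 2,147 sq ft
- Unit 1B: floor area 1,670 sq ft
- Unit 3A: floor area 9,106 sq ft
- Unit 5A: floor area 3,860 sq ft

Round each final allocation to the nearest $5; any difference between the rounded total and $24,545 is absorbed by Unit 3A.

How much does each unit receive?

Unit 4B: $3,140 | Unit 1B: $2,440 | Unit 3A: $13,320 | Unit 5A: $5,645

Floor area total: 16,783.
Unrounded shares: Unit 4B 2,147/16,783 × $24,545 = 3,139.97; Unit 1B 1,670/16,783 × $24,545 = 2,442.36; Unit 3A 9,106/16,783 × $24,545 = 13,317.45; Unit 5A 3,860/16,783 × $24,545 = 5,645.22.
At nearest $5: Unit 4B $3,140; Unit 1B $2,440; Unit 3A $13,315; Unit 5A $5,645. Sum = $24,540.
Difference $24,545 − $24,540 = +$5 applied to Unit 3A: Unit 3A becomes $13,320.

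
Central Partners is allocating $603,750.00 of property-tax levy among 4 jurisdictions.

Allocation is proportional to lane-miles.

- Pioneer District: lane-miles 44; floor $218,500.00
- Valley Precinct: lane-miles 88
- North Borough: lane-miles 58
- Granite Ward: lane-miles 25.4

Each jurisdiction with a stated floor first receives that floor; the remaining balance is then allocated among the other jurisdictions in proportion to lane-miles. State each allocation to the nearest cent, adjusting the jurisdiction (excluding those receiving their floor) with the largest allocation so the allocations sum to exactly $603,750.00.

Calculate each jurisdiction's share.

Guaranteed amounts: Pioneer District $218,500.00. Balance $385,250.00.
Balance split over remaining lane-miles 171.4: Valley Precinct 197,794.6324 → $197,794.63; North Borough 130,364.6441 → $130,364.64; Granite Ward 57,090.7235 → $57,090.72.
Rounding difference +$0.01 applied to Valley Precinct → $197,794.64.

Pioneer District: $218,500.00 · Valley Precinct: $197,794.64 · North Borough: $130,364.64 · Granite Ward: $57,090.72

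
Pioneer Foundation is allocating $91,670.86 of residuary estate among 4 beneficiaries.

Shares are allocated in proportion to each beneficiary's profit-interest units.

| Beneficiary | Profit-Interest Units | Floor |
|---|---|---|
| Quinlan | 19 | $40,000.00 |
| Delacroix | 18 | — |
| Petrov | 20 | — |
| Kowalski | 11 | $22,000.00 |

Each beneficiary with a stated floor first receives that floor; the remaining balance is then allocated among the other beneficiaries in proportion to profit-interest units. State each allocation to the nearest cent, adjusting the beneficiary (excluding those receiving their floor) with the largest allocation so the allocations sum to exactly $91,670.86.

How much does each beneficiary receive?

Quinlan: $40,000.00; Delacroix: $14,054.62; Petrov: $15,616.24; Kowalski: $22,000.00

Minimums first: Quinlan $40,000.00; Kowalski $22,000.00. Balance $29,670.86.
Balance split over remaining profit-interest units 38: Delacroix 14,054.6179 → $14,054.62; Petrov 15,616.2421 → $15,616.24.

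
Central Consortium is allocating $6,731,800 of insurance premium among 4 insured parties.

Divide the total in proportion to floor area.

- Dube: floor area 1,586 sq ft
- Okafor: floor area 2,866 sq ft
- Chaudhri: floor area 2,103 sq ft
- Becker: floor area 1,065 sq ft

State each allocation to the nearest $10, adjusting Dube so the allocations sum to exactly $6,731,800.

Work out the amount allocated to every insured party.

Dube: $1,401,140; Okafor: $2,531,930; Chaudhri: $1,857,870; Becker: $940,860

Floor area total: 7,620.
Raw shares: Dube 1,586/7,620 × $6,731,800 = 1,401,133.18; Okafor 2,866/7,620 × $6,731,800 = 2,531,934.23; Chaudhri 2,103/7,620 × $6,731,800 = 1,857,870.79; Becker 1,065/7,620 × $6,731,800 = 940,861.81.
At nearest $10: Dube $1,401,130; Okafor $2,531,930; Chaudhri $1,857,870; Becker $940,860. Sum = $6,731,790.
Difference $6,731,800 − $6,731,790 = +$10 applied to Dube: Dube becomes $1,401,140.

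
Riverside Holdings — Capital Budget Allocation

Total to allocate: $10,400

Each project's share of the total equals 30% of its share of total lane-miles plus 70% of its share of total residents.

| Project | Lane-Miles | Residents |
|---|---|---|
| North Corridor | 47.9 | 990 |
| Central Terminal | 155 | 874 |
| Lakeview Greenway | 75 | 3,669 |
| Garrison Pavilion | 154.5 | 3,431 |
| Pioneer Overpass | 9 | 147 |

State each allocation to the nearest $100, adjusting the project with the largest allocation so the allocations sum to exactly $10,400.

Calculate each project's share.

Lane-miles total 441.4; residents total 9,111.
Blended shares (30% lane-miles + 70% residents): North Corridor 0.1086; Central Terminal 0.1725; Lakeview Greenway 0.3329; Garrison Pavilion 0.3686; Pioneer Overpass 0.0174.
Pro-rata amounts: North Corridor 1,129.62; Central Terminal 1,793.96; Lakeview Greenway 3,461.79; Garrison Pavilion 3,833.56; Pioneer Overpass 181.07.
After rounding ($100): North Corridor $1,100; Central Terminal $1,800; Lakeview Greenway $3,500; Garrison Pavilion $3,800; Pioneer Overpass $200. Sum = $10,400.
Sum already equals the total — no adjustment.

North Corridor: $1,100 · Central Terminal: $1,800 · Lakeview Greenway: $3,500 · Garrison Pavilion: $3,800 · Pioneer Overpass: $200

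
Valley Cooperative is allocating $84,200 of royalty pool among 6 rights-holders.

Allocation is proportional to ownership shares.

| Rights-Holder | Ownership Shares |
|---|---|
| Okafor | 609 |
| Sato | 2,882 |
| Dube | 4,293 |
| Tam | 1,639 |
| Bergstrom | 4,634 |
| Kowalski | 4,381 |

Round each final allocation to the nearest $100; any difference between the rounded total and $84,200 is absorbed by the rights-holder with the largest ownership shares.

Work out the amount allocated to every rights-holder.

Okafor: $2,800 · Sato: $13,200 · Dube: $19,600 · Tam: $7,500 · Bergstrom: $21,100 · Kowalski: $20,000

Sum of ownership shares: 18,438.
Raw shares: Okafor 609/18,438 × $84,200 = 2,781.09; Sato 2,882/18,438 × $84,200 = 13,161.10; Dube 4,293/18,438 × $84,200 = 19,604.65; Tam 1,639/18,438 × $84,200 = 7,484.75; Bergstrom 4,634/18,438 × $84,200 = 21,161.88; Kowalski 4,381/18,438 × $84,200 = 20,006.52.
Rounded to nearest $100: Okafor $2,800; Sato $13,200; Dube $19,600; Tam $7,500; Bergstrom $21,200; Kowalski $20,000. Sum = $84,300.
Difference $84,200 − $84,300 = −$100 applied to largest ownership shares (Bergstrom): Bergstrom becomes $21,100.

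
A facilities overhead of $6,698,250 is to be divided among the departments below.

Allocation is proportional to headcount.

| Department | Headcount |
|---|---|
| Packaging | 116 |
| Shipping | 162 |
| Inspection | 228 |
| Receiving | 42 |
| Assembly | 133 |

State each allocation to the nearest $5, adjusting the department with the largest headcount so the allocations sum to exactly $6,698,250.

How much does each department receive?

Sum of headcount: 116 + 162 + 228 + 42 + 133 = 681.
Unrounded shares: Packaging 1,140,964.76; Shipping 1,593,416.30; Inspection 2,242,585.90; Receiving 413,107.93; Assembly 1,308,175.11.
At nearest $5: Packaging $1,140,965; Shipping $1,593,415; Inspection $2,242,585; Receiving $413,110; Assembly $1,308,175. Sum = $6,698,250.
No rounding difference to absorb.

Packaging: $1,140,965 | Shipping: $1,593,415 | Inspection: $2,242,585 | Receiving: $413,110 | Assembly: $1,308,175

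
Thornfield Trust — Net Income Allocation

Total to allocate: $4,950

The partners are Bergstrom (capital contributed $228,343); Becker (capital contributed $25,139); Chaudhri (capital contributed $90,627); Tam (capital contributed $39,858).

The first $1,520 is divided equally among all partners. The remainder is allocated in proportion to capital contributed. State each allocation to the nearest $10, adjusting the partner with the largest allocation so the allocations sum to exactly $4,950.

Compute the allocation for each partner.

Bergstrom: $2,420 · Becker: $600 · Chaudhri: $1,190 · Tam: $740

Equal tier: $1,520 ÷ 4 = $380 apiece.
Remainder $3,430 by capital contributed (total 383,967): Bergstrom 2,039.80 → $2,040; Becker 224.57 → $220; Chaudhri 809.58 → $810; Tam 356.05 → $360.
Totals: Bergstrom $380 + $2,040 = $2,420; Becker $380 + $220 = $600; Chaudhri $380 + $810 = $1,190; Tam $380 + $360 = $740.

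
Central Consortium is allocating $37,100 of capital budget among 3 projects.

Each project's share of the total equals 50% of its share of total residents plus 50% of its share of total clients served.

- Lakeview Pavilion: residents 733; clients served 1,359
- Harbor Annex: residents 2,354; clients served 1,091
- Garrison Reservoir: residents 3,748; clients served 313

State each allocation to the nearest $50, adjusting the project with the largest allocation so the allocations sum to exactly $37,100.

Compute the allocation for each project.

Residents total 6,835; clients served total 2,763.
Combined weights (50% residents + 50% clients served): Lakeview Pavilion 0.2995; Harbor Annex 0.3696; Garrison Reservoir 0.3308.
Unrounded shares: Lakeview Pavilion 11,113.28; Harbor Annex 13,713.36; Garrison Reservoir 12,273.36.
Rounded to nearest $50: Lakeview Pavilion $11,100; Harbor Annex $13,700; Garrison Reservoir $12,250. Sum = $37,050.
Difference $37,100 − $37,050 = +$50 applied to largest allocation (Harbor Annex): Harbor Annex becomes $13,750.

Lakeview Pavilion: $11,100 | Harbor Annex: $13,750 | Garrison Reservoir: $12,250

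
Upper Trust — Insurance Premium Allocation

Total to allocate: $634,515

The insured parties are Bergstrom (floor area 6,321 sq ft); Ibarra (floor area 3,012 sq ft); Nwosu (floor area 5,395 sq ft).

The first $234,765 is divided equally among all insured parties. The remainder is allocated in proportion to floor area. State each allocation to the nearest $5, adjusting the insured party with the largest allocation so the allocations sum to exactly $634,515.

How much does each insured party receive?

Bergstrom: $249,825; Ibarra: $160,005; Nwosu: $224,685

Equal tier: $234,765 ÷ 3 = $78,255 apiece.
Remainder $399,750 by floor area (total 14,728): Bergstrom 171,565.71 → $171,565; Ibarra 81,752.24 → $81,750; Nwosu 146,432.05 → $146,430.
Rounding difference +$5 on remainder applied to Bergstrom.
Totals: Bergstrom $78,255 + $171,570 = $249,825; Ibarra $78,255 + $81,750 = $160,005; Nwosu $78,255 + $146,430 = $224,685.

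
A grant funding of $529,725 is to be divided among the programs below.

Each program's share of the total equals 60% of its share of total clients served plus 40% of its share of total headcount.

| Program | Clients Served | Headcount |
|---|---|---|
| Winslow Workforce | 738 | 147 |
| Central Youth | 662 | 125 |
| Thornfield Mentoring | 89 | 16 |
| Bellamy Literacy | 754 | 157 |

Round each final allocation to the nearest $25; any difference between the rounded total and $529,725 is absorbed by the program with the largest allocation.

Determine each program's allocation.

Totals — clients served 2,243, headcount 445.
Composite weights (60% clients served + 40% headcount): Winslow Workforce 0.3295; Central Youth 0.2894; Thornfield Mentoring 0.0382; Bellamy Literacy 0.3428.
Proportional shares: Winslow Workforce 174,570.35; Central Youth 153,325.62; Thornfield Mentoring 20,229.89; Bellamy Literacy 181,599.14.
At nearest $25: Winslow Workforce $174,575; Central Youth $153,325; Thornfield Mentoring $20,225; Bellamy Literacy $181,600. Sum = $529,725.
Rounded total matches; no reconciliation needed.

Winslow Workforce: $174,575 | Central Youth: $153,325 | Thornfield Mentoring: $20,225 | Bellamy Literacy: $181,600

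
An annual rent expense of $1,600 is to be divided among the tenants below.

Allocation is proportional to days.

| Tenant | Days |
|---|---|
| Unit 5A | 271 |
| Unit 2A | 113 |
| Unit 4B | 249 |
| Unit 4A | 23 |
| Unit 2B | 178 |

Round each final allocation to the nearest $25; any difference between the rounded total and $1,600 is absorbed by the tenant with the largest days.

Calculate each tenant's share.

Unit 5A: $500 · Unit 2A: $225 · Unit 4B: $475 · Unit 4A: $50 · Unit 2B: $350

Total days = 834.
Pro-rata amounts: Unit 5A 271/834 × $1,600 = 519.90; Unit 2A 113/834 × $1,600 = 216.79; Unit 4B 249/834 × $1,600 = 477.70; Unit 4A 23/834 × $1,600 = 44.12; Unit 2B 178/834 × $1,600 = 341.49.
After rounding ($25): Unit 5A $525; Unit 2A $225; Unit 4B $475; Unit 4A $50; Unit 2B $350. Sum = $1,625.
Difference $1,600 − $1,625 = −$25 applied to largest days (Unit 5A): Unit 5A becomes $500.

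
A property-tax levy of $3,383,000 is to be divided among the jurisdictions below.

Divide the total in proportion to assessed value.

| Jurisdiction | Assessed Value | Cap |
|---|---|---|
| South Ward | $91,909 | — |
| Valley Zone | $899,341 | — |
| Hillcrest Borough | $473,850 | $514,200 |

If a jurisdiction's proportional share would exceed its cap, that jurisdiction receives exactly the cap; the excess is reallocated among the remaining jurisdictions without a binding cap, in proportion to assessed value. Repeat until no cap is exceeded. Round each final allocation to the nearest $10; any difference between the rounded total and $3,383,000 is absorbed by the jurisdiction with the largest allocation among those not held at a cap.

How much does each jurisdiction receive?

South Ward: $266,000 · Valley Zone: $2,602,800 · Hillcrest Borough: $514,200

Combined assessed value = 1,465,100.
Pro-rata shares before constraints: South Ward 212,223.16; Valley Zone 2,076,629.99; Hillcrest Borough 1,094,146.85.
Cap binds for Hillcrest Borough ($514,200); remaining pool $2,868,800 reallocated over remaining assessed value 991,250.
Shares after redistribution: South Ward 265,996.00 → $266,000; Valley Zone 2,602,804.00 → $2,602,800.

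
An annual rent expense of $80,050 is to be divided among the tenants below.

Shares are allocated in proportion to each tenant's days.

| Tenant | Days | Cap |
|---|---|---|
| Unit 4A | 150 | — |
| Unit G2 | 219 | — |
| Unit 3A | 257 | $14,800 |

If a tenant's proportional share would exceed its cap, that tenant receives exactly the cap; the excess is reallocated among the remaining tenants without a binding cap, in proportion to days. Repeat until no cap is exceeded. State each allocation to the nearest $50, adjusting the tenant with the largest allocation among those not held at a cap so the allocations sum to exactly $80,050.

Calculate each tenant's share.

Unit 4A: $26,500 · Unit G2: $38,750 · Unit 3A: $14,800

Total days = 626.
Pro-rata shares before constraints: Unit 4A 19,181.31; Unit G2 28,004.71; Unit 3A 32,863.98.
Capped: Unit 3A ($14,800); remaining pool $65,250 reallocated over remaining days 369.
Shares after redistribution: Unit 4A 26,524.39 → $26,500; Unit G2 38,725.61 → $38,750.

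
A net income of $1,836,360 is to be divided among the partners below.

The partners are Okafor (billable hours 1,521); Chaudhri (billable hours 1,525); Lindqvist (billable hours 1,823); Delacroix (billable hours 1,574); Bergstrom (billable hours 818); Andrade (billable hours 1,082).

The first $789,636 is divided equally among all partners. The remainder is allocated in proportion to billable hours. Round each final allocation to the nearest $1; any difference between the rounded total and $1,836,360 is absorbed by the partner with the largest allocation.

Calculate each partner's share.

Okafor: $322,433 · Chaudhri: $322,935 · Lindqvist: $360,322 · Delacroix: $329,082 · Bergstrom: $234,233 · Andrade: $267,355

First tranche $789,636 split equally: $131,606 each.
Remainder $1,046,724 by billable hours (total 8,343): Okafor 190,826.71 → $190,827; Chaudhri 191,328.55 → $191,329; Lindqvist 228,716.03 → $228,716; Delacroix 197,476.16 → $197,476; Bergstrom 102,627.38 → $102,627; Andrade 135,749.18 → $135,749.
Totals: Okafor $131,606 + $190,827 = $322,433; Chaudhri $131,606 + $191,329 = $322,935; Lindqvist $131,606 + $228,716 = $360,322; Delacroix $131,606 + $197,476 = $329,082; Bergstrom $131,606 + $102,627 = $234,233; Andrade $131,606 + $135,749 = $267,355.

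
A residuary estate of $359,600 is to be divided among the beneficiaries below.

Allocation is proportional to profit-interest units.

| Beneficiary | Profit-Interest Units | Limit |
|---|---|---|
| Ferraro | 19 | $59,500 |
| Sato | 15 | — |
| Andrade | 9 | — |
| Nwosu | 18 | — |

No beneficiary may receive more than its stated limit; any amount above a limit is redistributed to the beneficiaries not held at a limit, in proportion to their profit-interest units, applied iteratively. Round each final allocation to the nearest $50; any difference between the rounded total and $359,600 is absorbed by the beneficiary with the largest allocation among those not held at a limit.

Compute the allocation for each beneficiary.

Profit-interest units total: 61.
Unconstrained shares: Ferraro 112,006.56; Sato 88,426.23; Andrade 53,055.74; Nwosu 106,111.48.
Cap binds for Ferraro ($59,500); remaining pool $300,100 reallocated over remaining profit-interest units 42.
Redistributed shares: Sato 107,178.57 → $107,200; Andrade 64,307.14 → $64,300; Nwosu 128,614.29 → $128,600.

Ferraro: $59,500 | Sato: $107,200 | Andrade: $64,300 | Nwosu: $128,600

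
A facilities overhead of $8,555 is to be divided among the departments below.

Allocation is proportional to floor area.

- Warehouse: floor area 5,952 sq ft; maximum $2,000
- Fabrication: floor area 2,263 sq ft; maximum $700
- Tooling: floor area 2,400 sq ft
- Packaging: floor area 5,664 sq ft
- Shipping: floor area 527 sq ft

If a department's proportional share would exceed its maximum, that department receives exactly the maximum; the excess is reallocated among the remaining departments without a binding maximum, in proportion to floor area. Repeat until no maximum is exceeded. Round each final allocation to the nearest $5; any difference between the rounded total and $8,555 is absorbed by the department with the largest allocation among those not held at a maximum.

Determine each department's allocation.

Warehouse: $2,000 · Fabrication: $700 · Tooling: $1,635 · Packaging: $3,860 · Shipping: $360

Combined floor area = 16,806.
Pro-rata shares before constraints: Warehouse 3,029.83; Fabrication 1,151.97; Tooling 1,221.71; Packaging 2,883.23; Shipping 268.27.
Held at cap: Warehouse ($2,000), Fabrication ($700); residual $5,855 reallocated over remaining floor area 8,591.
Redistributed shares: Tooling 1,635.67 → $1,635; Packaging 3,860.17 → $3,860; Shipping 359.16 → $360.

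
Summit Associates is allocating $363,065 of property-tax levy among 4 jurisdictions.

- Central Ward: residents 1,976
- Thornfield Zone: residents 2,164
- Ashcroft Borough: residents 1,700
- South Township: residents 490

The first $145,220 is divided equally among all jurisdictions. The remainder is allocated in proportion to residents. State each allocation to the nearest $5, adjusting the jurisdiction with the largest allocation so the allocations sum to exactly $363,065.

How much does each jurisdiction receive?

First tranche $145,220 split equally: $36,305 each.
Remainder $217,845 by residents (total 6,330): Central Ward 68,003.43 → $68,005; Thornfield Zone 74,473.39 → $74,475; Ashcroft Borough 58,504.98 → $58,505; South Township 16,863.20 → $16,865.
Rounding difference −$5 on remainder applied to Thornfield Zone.
Totals: Central Ward $36,305 + $68,005 = $104,310; Thornfield Zone $36,305 + $74,470 = $110,775; Ashcroft Borough $36,305 + $58,505 = $94,810; South Township $36,305 + $16,865 = $53,170.

Central Ward: $104,310; Thornfield Zone: $110,775; Ashcroft Borough: $94,810; South Township: $53,170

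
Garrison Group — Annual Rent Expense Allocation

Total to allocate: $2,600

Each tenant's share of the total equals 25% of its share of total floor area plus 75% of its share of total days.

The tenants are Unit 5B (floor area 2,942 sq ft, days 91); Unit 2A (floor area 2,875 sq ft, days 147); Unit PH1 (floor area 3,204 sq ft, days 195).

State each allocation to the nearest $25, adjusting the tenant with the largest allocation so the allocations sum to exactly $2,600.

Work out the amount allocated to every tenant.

Unit 5B: $625 | Unit 2A: $875 | Unit PH1: $1,100

Totals — floor area 9,021, days 433.
Combined weights (25% floor area + 75% days): Unit 5B 0.2392; Unit 2A 0.3343; Unit PH1 0.4266.
Raw shares: Unit 5B 621.80; Unit 2A 869.16; Unit PH1 1,109.04.
At nearest $25: Unit 5B $625; Unit 2A $875; Unit PH1 $1,100. Sum = $2,600.
No rounding difference to absorb.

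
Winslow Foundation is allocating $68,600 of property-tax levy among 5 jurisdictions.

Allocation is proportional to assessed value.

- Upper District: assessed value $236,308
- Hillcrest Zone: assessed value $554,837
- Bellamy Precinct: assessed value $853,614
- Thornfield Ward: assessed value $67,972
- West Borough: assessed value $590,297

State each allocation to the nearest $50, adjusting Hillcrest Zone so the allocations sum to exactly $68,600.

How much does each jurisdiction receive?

Upper District: $7,050 · Hillcrest Zone: $16,500 · Bellamy Precinct: $25,450 · Thornfield Ward: $2,000 · West Borough: $17,600

Assessed value total: 2,303,028.
Raw shares: Upper District 236,308/2,303,028 × $68,600 = 7,038.88; Hillcrest Zone 554,837/2,303,028 × $68,600 = 16,526.86; Bellamy Precinct 853,614/2,303,028 × $68,600 = 25,426.49; Thornfield Ward 67,972/2,303,028 × $68,600 = 2,024.67; West Borough 590,297/2,303,028 × $68,600 = 17,583.10.
After rounding ($50): Upper District $7,050; Hillcrest Zone $16,550; Bellamy Precinct $25,450; Thornfield Ward $2,000; West Borough $17,600. Sum = $68,650.
Difference $68,600 − $68,650 = −$50 applied to Hillcrest Zone: Hillcrest Zone becomes $16,500.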